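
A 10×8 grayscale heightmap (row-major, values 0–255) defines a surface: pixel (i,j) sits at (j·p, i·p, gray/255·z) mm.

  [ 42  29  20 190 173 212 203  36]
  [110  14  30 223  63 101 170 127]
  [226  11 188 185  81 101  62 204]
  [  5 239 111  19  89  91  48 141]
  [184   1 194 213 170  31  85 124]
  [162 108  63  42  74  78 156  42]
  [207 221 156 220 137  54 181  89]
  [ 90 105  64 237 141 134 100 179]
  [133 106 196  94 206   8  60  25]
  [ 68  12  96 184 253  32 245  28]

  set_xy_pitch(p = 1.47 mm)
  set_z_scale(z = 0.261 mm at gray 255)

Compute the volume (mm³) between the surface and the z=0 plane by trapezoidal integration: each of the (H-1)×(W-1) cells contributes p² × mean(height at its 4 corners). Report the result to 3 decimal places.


height_mm = gray/255 × 0.261; cell vol = 1.47² × mean(4 corners)
unit = 1.47² × 0.261 / (4×255) = 0.000552936 mm³ per gray-sum
row 0: Σ corner-gray over 7 cells = 3171  → 1.7534
row 1: Σ corner-gray over 7 cells = 3125  → 1.7279
row 2: Σ corner-gray over 7 cells = 3026  → 1.6732
row 3: Σ corner-gray over 7 cells = 3036  → 1.6787
row 4: Σ corner-gray over 7 cells = 2942  → 1.6267
row 5: Σ corner-gray over 7 cells = 3480  → 1.9242
row 6: Σ corner-gray over 7 cells = 4065  → 2.2477
row 7: Σ corner-gray over 7 cells = 3329  → 1.8407
row 8: Σ corner-gray over 7 cells = 3238  → 1.7904
Σ rows: total corner-gray = 29412  → 16.2630 mm³

16.263


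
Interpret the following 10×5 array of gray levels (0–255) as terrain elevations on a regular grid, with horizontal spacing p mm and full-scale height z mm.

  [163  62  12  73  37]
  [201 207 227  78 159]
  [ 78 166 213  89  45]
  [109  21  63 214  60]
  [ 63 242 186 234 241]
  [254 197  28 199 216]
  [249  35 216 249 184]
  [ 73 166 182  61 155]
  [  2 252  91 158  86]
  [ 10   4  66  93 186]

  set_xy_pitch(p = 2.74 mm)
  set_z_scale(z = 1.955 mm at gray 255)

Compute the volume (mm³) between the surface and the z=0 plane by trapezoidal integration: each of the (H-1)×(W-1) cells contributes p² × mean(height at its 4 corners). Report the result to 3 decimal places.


height_mm = gray/255 × 1.955; cell vol = 2.74² × mean(4 corners)
unit = 2.74² × 1.955 / (4×255) = 0.0143896 mm³ per gray-sum
row 0: Σ corner-gray over 4 cells = 1878  → 27.0236
row 1: Σ corner-gray over 4 cells = 2443  → 35.1537
row 2: Σ corner-gray over 4 cells = 1824  → 26.2466
row 3: Σ corner-gray over 4 cells = 2393  → 34.4342
row 4: Σ corner-gray over 4 cells = 2946  → 42.3917
row 5: Σ corner-gray over 4 cells = 2751  → 39.5857
row 6: Σ corner-gray over 4 cells = 2479  → 35.6717
row 7: Σ corner-gray over 4 cells = 2136  → 30.7361
row 8: Σ corner-gray over 4 cells = 1612  → 23.1960
Σ rows: total corner-gray = 20462  → 294.4393 mm³

294.439


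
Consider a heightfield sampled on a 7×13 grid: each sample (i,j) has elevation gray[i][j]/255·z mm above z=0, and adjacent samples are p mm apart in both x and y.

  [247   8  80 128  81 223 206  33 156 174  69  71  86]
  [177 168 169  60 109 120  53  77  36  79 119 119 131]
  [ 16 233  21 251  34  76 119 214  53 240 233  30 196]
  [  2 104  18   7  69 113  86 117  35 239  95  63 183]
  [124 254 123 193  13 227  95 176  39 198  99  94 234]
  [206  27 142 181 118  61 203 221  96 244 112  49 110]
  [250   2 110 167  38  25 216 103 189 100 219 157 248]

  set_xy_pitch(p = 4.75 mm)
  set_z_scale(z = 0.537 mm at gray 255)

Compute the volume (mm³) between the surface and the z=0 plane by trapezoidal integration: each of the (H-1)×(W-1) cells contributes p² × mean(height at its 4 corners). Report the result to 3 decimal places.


height_mm = gray/255 × 0.537; cell vol = 4.75² × mean(4 corners)
unit = 4.75² × 0.537 / (4×255) = 0.0118785 mm³ per gray-sum
row 0: Σ corner-gray over 12 cells = 5317  → 63.1579
row 1: Σ corner-gray over 12 cells = 5746  → 68.2538
row 2: Σ corner-gray over 12 cells = 5297  → 62.9204
row 3: Σ corner-gray over 12 cells = 5457  → 64.8209
row 4: Σ corner-gray over 12 cells = 6604  → 78.4456
row 5: Σ corner-gray over 12 cells = 6374  → 75.7135
Σ rows: total corner-gray = 34795  → 413.3122 mm³

413.312


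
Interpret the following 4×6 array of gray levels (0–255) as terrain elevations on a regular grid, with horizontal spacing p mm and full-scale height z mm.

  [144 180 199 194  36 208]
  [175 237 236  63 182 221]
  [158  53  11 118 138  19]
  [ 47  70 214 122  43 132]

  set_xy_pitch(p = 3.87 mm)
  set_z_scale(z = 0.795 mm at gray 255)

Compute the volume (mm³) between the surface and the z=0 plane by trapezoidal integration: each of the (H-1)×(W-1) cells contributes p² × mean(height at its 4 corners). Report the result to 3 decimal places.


92.743

height_mm = gray/255 × 0.795; cell vol = 3.87² × mean(4 corners)
unit = 3.87² × 0.795 / (4×255) = 0.0116732 mm³ per gray-sum
row 0: Σ corner-gray over 5 cells = 3402  → 39.7121
row 1: Σ corner-gray over 5 cells = 2649  → 30.9222
row 2: Σ corner-gray over 5 cells = 1894  → 22.1090
Σ rows: total corner-gray = 7945  → 92.7434 mm³


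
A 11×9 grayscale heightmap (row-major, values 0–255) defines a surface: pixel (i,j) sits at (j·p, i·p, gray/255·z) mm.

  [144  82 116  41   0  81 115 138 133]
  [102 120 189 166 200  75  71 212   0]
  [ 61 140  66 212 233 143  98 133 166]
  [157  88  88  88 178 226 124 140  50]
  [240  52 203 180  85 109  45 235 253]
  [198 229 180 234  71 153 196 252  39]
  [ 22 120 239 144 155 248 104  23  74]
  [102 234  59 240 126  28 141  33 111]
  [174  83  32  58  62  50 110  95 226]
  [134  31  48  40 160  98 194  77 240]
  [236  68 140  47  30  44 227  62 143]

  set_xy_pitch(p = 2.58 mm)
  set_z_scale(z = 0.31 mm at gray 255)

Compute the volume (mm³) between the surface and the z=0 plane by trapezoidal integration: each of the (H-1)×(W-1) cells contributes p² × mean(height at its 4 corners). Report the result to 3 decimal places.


height_mm = gray/255 × 0.31; cell vol = 2.58² × mean(4 corners)
unit = 2.58² × 0.31 / (4×255) = 0.00202302 mm³ per gray-sum
row 0: Σ corner-gray over 8 cells = 3591  → 7.2647
row 1: Σ corner-gray over 8 cells = 4445  → 8.9923
row 2: Σ corner-gray over 8 cells = 4348  → 8.7961
row 3: Σ corner-gray over 8 cells = 4382  → 8.8649
row 4: Σ corner-gray over 8 cells = 5178  → 10.4752
row 5: Σ corner-gray over 8 cells = 5029  → 10.1738
row 6: Σ corner-gray over 8 cells = 4097  → 8.2883
row 7: Σ corner-gray over 8 cells = 3315  → 6.7063
row 8: Σ corner-gray over 8 cells = 3050  → 6.1702
row 9: Σ corner-gray over 8 cells = 3285  → 6.6456
Σ rows: total corner-gray = 40720  → 82.3775 mm³

82.378


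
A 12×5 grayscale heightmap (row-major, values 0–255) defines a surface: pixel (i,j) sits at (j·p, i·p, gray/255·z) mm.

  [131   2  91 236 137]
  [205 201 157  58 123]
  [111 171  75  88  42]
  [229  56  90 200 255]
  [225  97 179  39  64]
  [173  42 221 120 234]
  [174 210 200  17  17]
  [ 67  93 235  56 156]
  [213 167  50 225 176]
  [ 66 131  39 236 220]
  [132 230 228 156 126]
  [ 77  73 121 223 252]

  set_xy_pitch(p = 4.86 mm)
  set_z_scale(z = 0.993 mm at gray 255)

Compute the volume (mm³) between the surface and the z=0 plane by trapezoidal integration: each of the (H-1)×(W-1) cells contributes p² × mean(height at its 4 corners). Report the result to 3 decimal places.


height_mm = gray/255 × 0.993; cell vol = 4.86² × mean(4 corners)
unit = 4.86² × 0.993 / (4×255) = 0.0229944 mm³ per gray-sum
row 0: Σ corner-gray over 4 cells = 2086  → 47.9663
row 1: Σ corner-gray over 4 cells = 1981  → 45.5519
row 2: Σ corner-gray over 4 cells = 1997  → 45.9198
row 3: Σ corner-gray over 4 cells = 2095  → 48.1732
row 4: Σ corner-gray over 4 cells = 2092  → 48.1042
row 5: Σ corner-gray over 4 cells = 2218  → 51.0015
row 6: Σ corner-gray over 4 cells = 2036  → 46.8165
row 7: Σ corner-gray over 4 cells = 2264  → 52.0593
row 8: Σ corner-gray over 4 cells = 2371  → 54.5197
row 9: Σ corner-gray over 4 cells = 2584  → 59.4175
row 10: Σ corner-gray over 4 cells = 2649  → 60.9121
Σ rows: total corner-gray = 24373  → 560.4419 mm³

560.442


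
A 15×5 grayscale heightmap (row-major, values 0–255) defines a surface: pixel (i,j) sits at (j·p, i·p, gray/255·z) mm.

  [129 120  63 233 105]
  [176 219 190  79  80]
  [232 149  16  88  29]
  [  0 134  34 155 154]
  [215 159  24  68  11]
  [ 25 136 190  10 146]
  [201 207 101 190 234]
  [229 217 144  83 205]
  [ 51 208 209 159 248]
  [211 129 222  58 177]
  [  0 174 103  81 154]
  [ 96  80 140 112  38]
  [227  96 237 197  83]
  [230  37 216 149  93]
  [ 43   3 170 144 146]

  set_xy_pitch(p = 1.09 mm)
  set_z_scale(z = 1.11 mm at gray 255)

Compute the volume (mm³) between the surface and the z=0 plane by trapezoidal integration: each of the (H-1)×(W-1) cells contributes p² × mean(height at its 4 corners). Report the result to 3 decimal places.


38.502

height_mm = gray/255 × 1.11; cell vol = 1.09² × mean(4 corners)
unit = 1.09² × 1.11 / (4×255) = 0.00129293 mm³ per gray-sum
row 0: Σ corner-gray over 4 cells = 2298  → 2.9712
row 1: Σ corner-gray over 4 cells = 1999  → 2.5846
row 2: Σ corner-gray over 4 cells = 1567  → 2.0260
row 3: Σ corner-gray over 4 cells = 1528  → 1.9756
row 4: Σ corner-gray over 4 cells = 1571  → 2.0312
row 5: Σ corner-gray over 4 cells = 2274  → 2.9401
row 6: Σ corner-gray over 4 cells = 2753  → 3.5594
row 7: Σ corner-gray over 4 cells = 2773  → 3.5853
row 8: Σ corner-gray over 4 cells = 2657  → 3.4353
row 9: Σ corner-gray over 4 cells = 2076  → 2.6841
row 10: Σ corner-gray over 4 cells = 1668  → 2.1566
row 11: Σ corner-gray over 4 cells = 2168  → 2.8031
row 12: Σ corner-gray over 4 cells = 2497  → 3.2285
row 13: Σ corner-gray over 4 cells = 1950  → 2.5212
Σ rows: total corner-gray = 29779  → 38.5022 mm³


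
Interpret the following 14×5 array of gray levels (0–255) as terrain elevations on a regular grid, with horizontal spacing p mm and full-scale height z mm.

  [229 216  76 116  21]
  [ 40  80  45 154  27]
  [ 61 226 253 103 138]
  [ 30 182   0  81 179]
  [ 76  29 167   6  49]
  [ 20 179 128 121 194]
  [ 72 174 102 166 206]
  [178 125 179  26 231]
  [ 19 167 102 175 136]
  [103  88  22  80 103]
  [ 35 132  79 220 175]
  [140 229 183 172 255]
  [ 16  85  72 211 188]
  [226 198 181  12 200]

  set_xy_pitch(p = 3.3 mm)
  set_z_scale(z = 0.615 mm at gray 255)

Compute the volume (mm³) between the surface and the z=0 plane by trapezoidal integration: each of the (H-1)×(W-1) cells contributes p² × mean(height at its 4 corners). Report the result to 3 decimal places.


169.325

height_mm = gray/255 × 0.615; cell vol = 3.3² × mean(4 corners)
unit = 3.3² × 0.615 / (4×255) = 0.00656603 mm³ per gray-sum
row 0: Σ corner-gray over 4 cells = 1691  → 11.1032
row 1: Σ corner-gray over 4 cells = 1988  → 13.0533
row 2: Σ corner-gray over 4 cells = 2098  → 13.7755
row 3: Σ corner-gray over 4 cells = 1264  → 8.2995
row 4: Σ corner-gray over 4 cells = 1599  → 10.4991
row 5: Σ corner-gray over 4 cells = 2232  → 14.6554
row 6: Σ corner-gray over 4 cells = 2231  → 14.6488
row 7: Σ corner-gray over 4 cells = 2112  → 13.8675
row 8: Σ corner-gray over 4 cells = 1629  → 10.6961
row 9: Σ corner-gray over 4 cells = 1658  → 10.8865
row 10: Σ corner-gray over 4 cells = 2635  → 17.3015
row 11: Σ corner-gray over 4 cells = 2503  → 16.4348
row 12: Σ corner-gray over 4 cells = 2148  → 14.1038
Σ rows: total corner-gray = 25788  → 169.3248 mm³


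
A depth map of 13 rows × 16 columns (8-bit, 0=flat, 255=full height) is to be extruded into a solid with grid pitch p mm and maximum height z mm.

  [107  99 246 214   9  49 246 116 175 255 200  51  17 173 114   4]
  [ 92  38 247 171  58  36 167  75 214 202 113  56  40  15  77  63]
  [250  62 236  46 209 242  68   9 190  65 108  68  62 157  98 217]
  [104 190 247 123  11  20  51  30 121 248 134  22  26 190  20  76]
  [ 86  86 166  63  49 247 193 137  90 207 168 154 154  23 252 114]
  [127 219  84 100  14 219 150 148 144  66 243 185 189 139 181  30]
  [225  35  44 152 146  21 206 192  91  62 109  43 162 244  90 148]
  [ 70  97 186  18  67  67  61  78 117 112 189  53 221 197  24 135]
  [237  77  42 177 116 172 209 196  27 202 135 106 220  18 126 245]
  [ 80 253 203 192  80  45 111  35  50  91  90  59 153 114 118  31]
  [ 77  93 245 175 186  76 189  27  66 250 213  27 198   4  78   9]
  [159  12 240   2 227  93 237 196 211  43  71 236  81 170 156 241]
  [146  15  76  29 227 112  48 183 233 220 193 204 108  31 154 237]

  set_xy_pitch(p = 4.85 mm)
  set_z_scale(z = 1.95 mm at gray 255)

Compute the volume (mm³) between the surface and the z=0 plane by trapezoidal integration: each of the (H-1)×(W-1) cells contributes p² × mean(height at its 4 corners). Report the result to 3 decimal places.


height_mm = gray/255 × 1.95; cell vol = 4.85² × mean(4 corners)
unit = 4.85² × 1.95 / (4×255) = 0.0449695 mm³ per gray-sum
row 0: Σ corner-gray over 15 cells = 7212  → 324.3199
row 1: Σ corner-gray over 15 cells = 6880  → 309.3901
row 2: Σ corner-gray over 15 cells = 6753  → 303.6789
row 3: Σ corner-gray over 15 cells = 7224  → 324.8596
row 4: Σ corner-gray over 15 cells = 8497  → 382.1057
row 5: Σ corner-gray over 15 cells = 7886  → 354.6294
row 6: Σ corner-gray over 15 cells = 6746  → 303.3641
row 7: Σ corner-gray over 15 cells = 7307  → 328.5920
row 8: Σ corner-gray over 15 cells = 7427  → 333.9884
row 9: Σ corner-gray over 15 cells = 7039  → 316.5402
row 10: Σ corner-gray over 15 cells = 8090  → 363.8031
row 11: Σ corner-gray over 15 cells = 8399  → 377.6987
Σ rows: total corner-gray = 89460  → 4022.9702 mm³

4022.970


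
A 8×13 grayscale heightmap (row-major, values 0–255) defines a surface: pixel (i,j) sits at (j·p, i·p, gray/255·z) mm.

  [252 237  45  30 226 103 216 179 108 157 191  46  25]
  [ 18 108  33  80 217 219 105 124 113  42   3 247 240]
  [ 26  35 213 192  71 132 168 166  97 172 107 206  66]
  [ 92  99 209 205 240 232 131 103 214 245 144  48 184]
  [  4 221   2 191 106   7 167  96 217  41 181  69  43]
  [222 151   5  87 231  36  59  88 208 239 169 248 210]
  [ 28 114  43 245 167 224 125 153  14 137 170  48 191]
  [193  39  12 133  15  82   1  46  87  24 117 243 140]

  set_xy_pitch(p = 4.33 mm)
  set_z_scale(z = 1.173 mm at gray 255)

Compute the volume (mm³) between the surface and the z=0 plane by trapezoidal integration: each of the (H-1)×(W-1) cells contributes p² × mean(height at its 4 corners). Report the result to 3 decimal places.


height_mm = gray/255 × 1.173; cell vol = 4.33² × mean(4 corners)
unit = 4.33² × 1.173 / (4×255) = 0.0215612 mm³ per gray-sum
row 0: Σ corner-gray over 12 cells = 6193  → 133.5287
row 1: Σ corner-gray over 12 cells = 6050  → 130.4455
row 2: Σ corner-gray over 12 cells = 7226  → 155.8015
row 3: Σ corner-gray over 12 cells = 6659  → 143.5763
row 4: Σ corner-gray over 12 cells = 6117  → 131.8901
row 5: Σ corner-gray over 12 cells = 6573  → 141.7220
row 6: Σ corner-gray over 12 cells = 5030  → 108.4530
Σ rows: total corner-gray = 43848  → 945.4170 mm³

945.417


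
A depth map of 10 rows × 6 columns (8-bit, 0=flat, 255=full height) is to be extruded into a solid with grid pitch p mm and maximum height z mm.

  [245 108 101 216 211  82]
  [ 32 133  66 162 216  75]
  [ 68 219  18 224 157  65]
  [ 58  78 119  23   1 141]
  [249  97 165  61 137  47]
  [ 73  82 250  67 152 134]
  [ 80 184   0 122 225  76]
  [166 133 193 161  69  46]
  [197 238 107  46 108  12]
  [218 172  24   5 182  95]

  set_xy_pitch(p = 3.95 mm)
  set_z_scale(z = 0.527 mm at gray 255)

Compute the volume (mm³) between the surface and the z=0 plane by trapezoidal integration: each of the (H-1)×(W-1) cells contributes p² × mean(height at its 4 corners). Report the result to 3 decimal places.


175.478

height_mm = gray/255 × 0.527; cell vol = 3.95² × mean(4 corners)
unit = 3.95² × 0.527 / (4×255) = 0.00806129 mm³ per gray-sum
row 0: Σ corner-gray over 5 cells = 2860  → 23.0553
row 1: Σ corner-gray over 5 cells = 2630  → 21.2012
row 2: Σ corner-gray over 5 cells = 2010  → 16.2032
row 3: Σ corner-gray over 5 cells = 1857  → 14.9698
row 4: Σ corner-gray over 5 cells = 2525  → 20.3548
row 5: Σ corner-gray over 5 cells = 2527  → 20.3709
row 6: Σ corner-gray over 5 cells = 2542  → 20.4918
row 7: Σ corner-gray over 5 cells = 2531  → 20.4031
row 8: Σ corner-gray over 5 cells = 2286  → 18.4281
Σ rows: total corner-gray = 21768  → 175.4782 mm³


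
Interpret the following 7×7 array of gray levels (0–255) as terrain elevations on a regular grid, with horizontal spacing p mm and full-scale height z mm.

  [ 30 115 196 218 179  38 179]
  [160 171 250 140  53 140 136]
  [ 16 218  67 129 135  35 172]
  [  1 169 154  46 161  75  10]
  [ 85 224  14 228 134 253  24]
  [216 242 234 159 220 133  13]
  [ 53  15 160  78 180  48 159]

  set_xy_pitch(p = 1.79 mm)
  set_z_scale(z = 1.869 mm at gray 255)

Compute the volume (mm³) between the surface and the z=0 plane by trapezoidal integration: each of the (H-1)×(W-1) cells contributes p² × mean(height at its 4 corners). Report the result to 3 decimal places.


height_mm = gray/255 × 1.869; cell vol = 1.79² × mean(4 corners)
unit = 1.79² × 1.869 / (4×255) = 0.00587104 mm³ per gray-sum
row 0: Σ corner-gray over 6 cells = 3505  → 20.5780
row 1: Σ corner-gray over 6 cells = 3160  → 18.5525
row 2: Σ corner-gray over 6 cells = 2577  → 15.1297
row 3: Σ corner-gray over 6 cells = 3036  → 17.8245
row 4: Σ corner-gray over 6 cells = 4020  → 23.6016
row 5: Σ corner-gray over 6 cells = 3379  → 19.8383
Σ rows: total corner-gray = 19677  → 115.5245 mm³

115.524


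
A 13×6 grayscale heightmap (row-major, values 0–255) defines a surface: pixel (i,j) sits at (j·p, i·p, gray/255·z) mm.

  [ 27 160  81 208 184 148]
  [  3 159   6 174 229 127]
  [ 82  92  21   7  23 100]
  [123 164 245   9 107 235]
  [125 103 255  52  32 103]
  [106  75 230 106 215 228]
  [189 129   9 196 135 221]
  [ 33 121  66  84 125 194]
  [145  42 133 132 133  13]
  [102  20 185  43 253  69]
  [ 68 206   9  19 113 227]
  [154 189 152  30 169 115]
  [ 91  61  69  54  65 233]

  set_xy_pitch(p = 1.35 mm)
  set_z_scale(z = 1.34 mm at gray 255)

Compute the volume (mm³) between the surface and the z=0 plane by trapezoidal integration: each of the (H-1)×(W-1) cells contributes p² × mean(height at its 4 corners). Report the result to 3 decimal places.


height_mm = gray/255 × 1.34; cell vol = 1.35² × mean(4 corners)
unit = 1.35² × 1.34 / (4×255) = 0.00239426 mm³ per gray-sum
row 0: Σ corner-gray over 5 cells = 2707  → 6.4813
row 1: Σ corner-gray over 5 cells = 1734  → 4.1517
row 2: Σ corner-gray over 5 cells = 1876  → 4.4916
row 3: Σ corner-gray over 5 cells = 2520  → 6.0335
row 4: Σ corner-gray over 5 cells = 2698  → 6.4597
row 5: Σ corner-gray over 5 cells = 2934  → 7.0248
row 6: Σ corner-gray over 5 cells = 2367  → 5.6672
row 7: Σ corner-gray over 5 cells = 2057  → 4.9250
row 8: Σ corner-gray over 5 cells = 2211  → 5.2937
row 9: Σ corner-gray over 5 cells = 2162  → 5.1764
row 10: Σ corner-gray over 5 cells = 2338  → 5.5978
row 11: Σ corner-gray over 5 cells = 2171  → 5.1979
Σ rows: total corner-gray = 27775  → 66.5007 mm³

66.501


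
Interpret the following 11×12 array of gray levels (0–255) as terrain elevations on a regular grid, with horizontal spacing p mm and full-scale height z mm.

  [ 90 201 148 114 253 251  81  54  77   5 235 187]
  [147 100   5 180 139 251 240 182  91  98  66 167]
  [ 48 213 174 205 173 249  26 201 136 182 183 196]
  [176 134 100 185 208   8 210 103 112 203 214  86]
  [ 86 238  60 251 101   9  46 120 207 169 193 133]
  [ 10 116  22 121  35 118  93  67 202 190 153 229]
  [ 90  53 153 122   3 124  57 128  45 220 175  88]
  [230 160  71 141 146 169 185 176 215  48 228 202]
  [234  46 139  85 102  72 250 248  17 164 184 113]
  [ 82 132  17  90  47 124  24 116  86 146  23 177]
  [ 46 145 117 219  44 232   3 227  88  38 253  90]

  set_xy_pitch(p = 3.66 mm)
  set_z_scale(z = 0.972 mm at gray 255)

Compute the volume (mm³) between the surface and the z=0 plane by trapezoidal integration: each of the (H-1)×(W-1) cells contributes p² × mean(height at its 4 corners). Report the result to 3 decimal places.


743.229

height_mm = gray/255 × 0.972; cell vol = 3.66² × mean(4 corners)
unit = 3.66² × 0.972 / (4×255) = 0.0127652 mm³ per gray-sum
row 0: Σ corner-gray over 11 cells = 6133  → 78.2891
row 1: Σ corner-gray over 11 cells = 6746  → 86.1142
row 2: Σ corner-gray over 11 cells = 6944  → 88.6417
row 3: Σ corner-gray over 11 cells = 6223  → 79.4380
row 4: Σ corner-gray over 11 cells = 5480  → 69.9534
row 5: Σ corner-gray over 11 cells = 4811  → 61.4135
row 6: Σ corner-gray over 11 cells = 5848  → 74.6510
row 7: Σ corner-gray over 11 cells = 6471  → 82.6037
row 8: Σ corner-gray over 11 cells = 4830  → 61.6560
row 9: Σ corner-gray over 11 cells = 4737  → 60.4688
Σ rows: total corner-gray = 58223  → 743.2293 mm³


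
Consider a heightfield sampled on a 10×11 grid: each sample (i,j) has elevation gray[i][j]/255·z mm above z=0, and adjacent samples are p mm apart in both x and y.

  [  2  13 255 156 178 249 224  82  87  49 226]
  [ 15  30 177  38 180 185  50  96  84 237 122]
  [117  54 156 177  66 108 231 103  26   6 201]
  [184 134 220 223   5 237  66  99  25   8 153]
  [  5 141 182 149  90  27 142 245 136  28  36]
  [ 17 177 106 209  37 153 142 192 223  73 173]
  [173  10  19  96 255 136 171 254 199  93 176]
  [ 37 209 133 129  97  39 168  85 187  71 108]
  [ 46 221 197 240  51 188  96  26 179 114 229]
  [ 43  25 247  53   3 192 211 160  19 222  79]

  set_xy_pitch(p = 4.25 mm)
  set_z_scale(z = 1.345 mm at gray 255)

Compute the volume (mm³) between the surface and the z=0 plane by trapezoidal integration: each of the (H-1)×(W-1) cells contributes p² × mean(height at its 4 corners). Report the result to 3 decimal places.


height_mm = gray/255 × 1.345; cell vol = 4.25² × mean(4 corners)
unit = 4.25² × 1.345 / (4×255) = 0.0238177 mm³ per gray-sum
row 0: Σ corner-gray over 10 cells = 5105  → 121.5894
row 1: Σ corner-gray over 10 cells = 4463  → 106.2984
row 2: Σ corner-gray over 10 cells = 4543  → 108.2038
row 3: Σ corner-gray over 10 cells = 4692  → 111.7527
row 4: Σ corner-gray over 10 cells = 5135  → 122.3039
row 5: Σ corner-gray over 10 cells = 5629  → 134.0699
row 6: Σ corner-gray over 10 cells = 5196  → 123.7568
row 7: Σ corner-gray over 10 cells = 5280  → 125.7575
row 8: Σ corner-gray over 10 cells = 5285  → 125.8766
Σ rows: total corner-gray = 45328  → 1079.6091 mm³

1079.609


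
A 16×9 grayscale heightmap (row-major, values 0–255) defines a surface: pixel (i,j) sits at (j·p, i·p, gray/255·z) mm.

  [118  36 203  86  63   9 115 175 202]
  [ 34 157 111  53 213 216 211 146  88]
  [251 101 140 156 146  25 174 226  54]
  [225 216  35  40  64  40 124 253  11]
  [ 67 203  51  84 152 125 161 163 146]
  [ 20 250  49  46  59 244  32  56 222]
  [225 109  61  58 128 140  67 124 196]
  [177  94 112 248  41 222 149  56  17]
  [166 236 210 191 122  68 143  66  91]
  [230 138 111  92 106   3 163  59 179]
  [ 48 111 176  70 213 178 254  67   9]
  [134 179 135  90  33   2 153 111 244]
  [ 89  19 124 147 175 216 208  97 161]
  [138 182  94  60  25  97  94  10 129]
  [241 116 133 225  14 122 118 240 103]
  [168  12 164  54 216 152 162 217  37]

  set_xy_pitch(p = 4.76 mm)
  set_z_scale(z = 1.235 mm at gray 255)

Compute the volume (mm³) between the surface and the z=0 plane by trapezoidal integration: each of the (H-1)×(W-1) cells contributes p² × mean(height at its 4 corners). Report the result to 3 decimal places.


height_mm = gray/255 × 1.235; cell vol = 4.76² × mean(4 corners)
unit = 4.76² × 1.235 / (4×255) = 0.0274335 mm³ per gray-sum
row 0: Σ corner-gray over 8 cells = 4030  → 110.5569
row 1: Σ corner-gray over 8 cells = 4577  → 125.5630
row 2: Σ corner-gray over 8 cells = 4021  → 110.3100
row 3: Σ corner-gray over 8 cells = 3871  → 106.1949
row 4: Σ corner-gray over 8 cells = 3805  → 104.3843
row 5: Σ corner-gray over 8 cells = 3509  → 96.2640
row 6: Σ corner-gray over 8 cells = 3833  → 105.1525
row 7: Σ corner-gray over 8 cells = 4367  → 119.8019
row 8: Σ corner-gray over 8 cells = 4082  → 111.9834
row 9: Σ corner-gray over 8 cells = 3948  → 108.3073
row 10: Σ corner-gray over 8 cells = 3979  → 109.1578
row 11: Σ corner-gray over 8 cells = 4006  → 109.8985
row 12: Σ corner-gray over 8 cells = 3613  → 99.1171
row 13: Σ corner-gray over 8 cells = 3671  → 100.7083
row 14: Σ corner-gray over 8 cells = 4439  → 121.7772
Σ rows: total corner-gray = 59751  → 1639.1771 mm³

1639.177


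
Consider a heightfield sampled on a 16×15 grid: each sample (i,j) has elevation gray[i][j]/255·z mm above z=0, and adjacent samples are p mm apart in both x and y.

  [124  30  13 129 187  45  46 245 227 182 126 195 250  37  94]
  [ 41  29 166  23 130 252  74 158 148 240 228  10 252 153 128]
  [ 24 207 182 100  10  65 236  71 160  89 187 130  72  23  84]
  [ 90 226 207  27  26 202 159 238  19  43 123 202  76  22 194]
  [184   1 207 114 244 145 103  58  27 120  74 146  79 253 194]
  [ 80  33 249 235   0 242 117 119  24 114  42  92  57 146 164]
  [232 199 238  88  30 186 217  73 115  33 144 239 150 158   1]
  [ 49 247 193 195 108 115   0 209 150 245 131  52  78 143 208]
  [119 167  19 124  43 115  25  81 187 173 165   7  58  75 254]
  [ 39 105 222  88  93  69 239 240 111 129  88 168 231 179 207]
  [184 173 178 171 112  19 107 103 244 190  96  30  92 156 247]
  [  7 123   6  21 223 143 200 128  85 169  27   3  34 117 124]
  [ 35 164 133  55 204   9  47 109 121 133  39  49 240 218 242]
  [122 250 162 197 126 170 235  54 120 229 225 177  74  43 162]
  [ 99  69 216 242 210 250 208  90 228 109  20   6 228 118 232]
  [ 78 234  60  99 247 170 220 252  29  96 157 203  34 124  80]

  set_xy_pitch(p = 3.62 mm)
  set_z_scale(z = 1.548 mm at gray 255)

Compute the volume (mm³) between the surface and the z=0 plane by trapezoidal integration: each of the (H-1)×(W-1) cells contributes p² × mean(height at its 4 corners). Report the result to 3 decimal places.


2168.214

height_mm = gray/255 × 1.548; cell vol = 3.62² × mean(4 corners)
unit = 3.62² × 1.548 / (4×255) = 0.0198879 mm³ per gray-sum
row 0: Σ corner-gray over 14 cells = 7537  → 149.8948
row 1: Σ corner-gray over 14 cells = 7067  → 140.5475
row 2: Σ corner-gray over 14 cells = 6596  → 131.1803
row 3: Σ corner-gray over 14 cells = 6944  → 138.1013
row 4: Σ corner-gray over 14 cells = 6704  → 133.3282
row 5: Σ corner-gray over 14 cells = 7157  → 142.3374
row 6: Σ corner-gray over 14 cells = 7962  → 158.3471
row 7: Σ corner-gray over 14 cells = 6840  → 136.0329
row 8: Σ corner-gray over 14 cells = 7021  → 139.6326
row 9: Σ corner-gray over 14 cells = 7943  → 157.9692
row 10: Σ corner-gray over 14 cells = 6462  → 128.5153
row 11: Σ corner-gray over 14 cells = 6008  → 119.4862
row 12: Σ corner-gray over 14 cells = 7727  → 153.6734
row 13: Σ corner-gray over 14 cells = 8727  → 173.5613
row 14: Σ corner-gray over 14 cells = 8327  → 165.6062
Σ rows: total corner-gray = 109022  → 2168.2136 mm³


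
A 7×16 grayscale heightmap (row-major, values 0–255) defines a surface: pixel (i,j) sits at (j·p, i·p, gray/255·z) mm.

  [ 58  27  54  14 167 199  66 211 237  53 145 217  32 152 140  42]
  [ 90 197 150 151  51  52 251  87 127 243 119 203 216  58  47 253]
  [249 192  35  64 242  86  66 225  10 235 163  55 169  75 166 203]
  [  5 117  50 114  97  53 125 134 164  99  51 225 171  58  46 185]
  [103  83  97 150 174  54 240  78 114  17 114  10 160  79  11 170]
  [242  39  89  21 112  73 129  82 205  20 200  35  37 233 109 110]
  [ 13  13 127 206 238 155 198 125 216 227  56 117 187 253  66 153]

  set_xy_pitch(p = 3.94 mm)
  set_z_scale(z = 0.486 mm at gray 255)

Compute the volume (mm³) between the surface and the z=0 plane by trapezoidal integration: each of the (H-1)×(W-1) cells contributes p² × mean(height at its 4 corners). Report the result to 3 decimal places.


320.255

height_mm = gray/255 × 0.486; cell vol = 3.94² × mean(4 corners)
unit = 3.94² × 0.486 / (4×255) = 0.00739654 mm³ per gray-sum
row 0: Σ corner-gray over 15 cells = 7775  → 57.5081
row 1: Σ corner-gray over 15 cells = 8265  → 61.1324
row 2: Σ corner-gray over 15 cells = 7216  → 53.3734
row 3: Σ corner-gray over 15 cells = 6233  → 46.1026
row 4: Σ corner-gray over 15 cells = 6155  → 45.5257
row 5: Σ corner-gray over 15 cells = 7654  → 56.6131
Σ rows: total corner-gray = 43298  → 320.2553 mm³


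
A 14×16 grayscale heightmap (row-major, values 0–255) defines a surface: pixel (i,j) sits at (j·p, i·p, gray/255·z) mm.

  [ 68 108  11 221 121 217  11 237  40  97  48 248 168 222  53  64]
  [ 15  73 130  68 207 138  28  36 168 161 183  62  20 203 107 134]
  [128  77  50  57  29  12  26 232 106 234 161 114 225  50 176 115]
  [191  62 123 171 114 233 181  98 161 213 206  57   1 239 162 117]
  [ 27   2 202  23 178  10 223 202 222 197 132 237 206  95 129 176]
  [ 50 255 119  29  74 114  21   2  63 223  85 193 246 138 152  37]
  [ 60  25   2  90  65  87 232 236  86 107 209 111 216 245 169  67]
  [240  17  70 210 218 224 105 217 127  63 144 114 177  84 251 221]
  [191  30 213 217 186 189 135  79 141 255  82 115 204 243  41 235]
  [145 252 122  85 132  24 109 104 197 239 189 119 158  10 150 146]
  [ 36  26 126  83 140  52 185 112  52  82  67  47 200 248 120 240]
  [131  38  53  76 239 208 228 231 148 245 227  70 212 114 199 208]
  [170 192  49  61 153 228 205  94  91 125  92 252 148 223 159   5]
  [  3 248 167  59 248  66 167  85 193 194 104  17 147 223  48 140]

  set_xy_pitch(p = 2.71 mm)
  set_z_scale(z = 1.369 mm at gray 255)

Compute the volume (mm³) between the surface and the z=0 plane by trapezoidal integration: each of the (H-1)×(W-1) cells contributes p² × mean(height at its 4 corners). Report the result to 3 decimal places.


height_mm = gray/255 × 1.369; cell vol = 2.71² × mean(4 corners)
unit = 2.71² × 1.369 / (4×255) = 0.00985693 mm³ per gray-sum
row 0: Σ corner-gray over 15 cells = 7053  → 69.5210
row 1: Σ corner-gray over 15 cells = 6658  → 65.6275
row 2: Σ corner-gray over 15 cells = 7691  → 75.8097
row 3: Σ corner-gray over 15 cells = 8669  → 85.4498
row 4: Σ corner-gray over 15 cells = 7834  → 77.2192
row 5: Σ corner-gray over 15 cells = 7402  → 72.9610
row 6: Σ corner-gray over 15 cells = 8390  → 82.6997
row 7: Σ corner-gray over 15 cells = 9189  → 90.5754
row 8: Σ corner-gray over 15 cells = 8757  → 86.3172
row 9: Σ corner-gray over 15 cells = 7427  → 73.2075
row 10: Σ corner-gray over 15 cells = 8271  → 81.5267
row 11: Σ corner-gray over 15 cells = 9234  → 91.0189
row 12: Σ corner-gray over 15 cells = 8394  → 82.7391
Σ rows: total corner-gray = 104969  → 1034.6725 mm³

1034.673


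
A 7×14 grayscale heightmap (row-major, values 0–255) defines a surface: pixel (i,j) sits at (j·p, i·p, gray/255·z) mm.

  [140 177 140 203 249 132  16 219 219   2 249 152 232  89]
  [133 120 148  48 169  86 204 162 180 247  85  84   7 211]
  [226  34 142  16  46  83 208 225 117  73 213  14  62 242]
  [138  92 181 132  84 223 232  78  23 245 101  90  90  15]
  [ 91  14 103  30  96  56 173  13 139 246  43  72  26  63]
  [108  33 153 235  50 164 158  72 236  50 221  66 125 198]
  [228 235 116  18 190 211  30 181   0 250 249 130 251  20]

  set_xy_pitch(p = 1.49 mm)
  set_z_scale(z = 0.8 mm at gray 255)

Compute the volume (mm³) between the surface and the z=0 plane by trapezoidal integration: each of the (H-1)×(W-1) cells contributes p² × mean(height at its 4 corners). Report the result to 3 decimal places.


height_mm = gray/255 × 0.8; cell vol = 1.49² × mean(4 corners)
unit = 1.49² × 0.8 / (4×255) = 0.00174125 mm³ per gray-sum
row 0: Σ corner-gray over 13 cells = 7633  → 13.2910
row 1: Σ corner-gray over 13 cells = 6358  → 11.0709
row 2: Σ corner-gray over 13 cells = 6229  → 10.8463
row 3: Σ corner-gray over 13 cells = 5471  → 9.5264
row 4: Σ corner-gray over 13 cells = 5608  → 9.7650
row 5: Σ corner-gray over 13 cells = 7402  → 12.8888
Σ rows: total corner-gray = 38701  → 67.3883 mm³

67.388


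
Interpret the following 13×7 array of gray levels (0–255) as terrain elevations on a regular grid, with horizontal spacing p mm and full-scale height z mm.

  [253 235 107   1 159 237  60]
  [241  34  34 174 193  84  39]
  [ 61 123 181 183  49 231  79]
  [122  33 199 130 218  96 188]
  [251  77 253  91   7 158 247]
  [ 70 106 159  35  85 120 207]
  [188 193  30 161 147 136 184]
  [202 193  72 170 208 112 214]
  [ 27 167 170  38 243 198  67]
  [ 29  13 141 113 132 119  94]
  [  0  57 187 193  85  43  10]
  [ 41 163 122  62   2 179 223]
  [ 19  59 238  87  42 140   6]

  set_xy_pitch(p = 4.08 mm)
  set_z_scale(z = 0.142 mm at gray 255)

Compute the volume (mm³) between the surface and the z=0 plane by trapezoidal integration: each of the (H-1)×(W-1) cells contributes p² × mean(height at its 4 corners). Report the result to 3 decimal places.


83.715

height_mm = gray/255 × 0.142; cell vol = 4.08² × mean(4 corners)
unit = 4.08² × 0.142 / (4×255) = 0.00231744 mm³ per gray-sum
row 0: Σ corner-gray over 6 cells = 3109  → 7.2049
row 1: Σ corner-gray over 6 cells = 2992  → 6.9338
row 2: Σ corner-gray over 6 cells = 3336  → 7.7310
row 3: Σ corner-gray over 6 cells = 3332  → 7.7217
row 4: Σ corner-gray over 6 cells = 2957  → 6.8527
row 5: Σ corner-gray over 6 cells = 2993  → 6.9361
row 6: Σ corner-gray over 6 cells = 3632  → 8.4169
row 7: Σ corner-gray over 6 cells = 3652  → 8.4633
row 8: Σ corner-gray over 6 cells = 2885  → 6.6858
row 9: Σ corner-gray over 6 cells = 2299  → 5.3278
row 10: Σ corner-gray over 6 cells = 2460  → 5.7009
row 11: Σ corner-gray over 6 cells = 2477  → 5.7403
Σ rows: total corner-gray = 36124  → 83.7152 mm³


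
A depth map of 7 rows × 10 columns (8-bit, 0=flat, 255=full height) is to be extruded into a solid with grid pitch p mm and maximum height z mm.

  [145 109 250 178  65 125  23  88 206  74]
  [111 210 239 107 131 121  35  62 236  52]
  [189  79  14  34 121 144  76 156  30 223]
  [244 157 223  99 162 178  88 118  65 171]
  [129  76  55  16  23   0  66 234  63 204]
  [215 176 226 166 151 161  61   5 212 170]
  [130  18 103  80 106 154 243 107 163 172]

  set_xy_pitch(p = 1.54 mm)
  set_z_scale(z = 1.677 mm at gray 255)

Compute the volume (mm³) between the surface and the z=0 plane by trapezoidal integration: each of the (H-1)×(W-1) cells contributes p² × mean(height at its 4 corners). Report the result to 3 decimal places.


102.459

height_mm = gray/255 × 1.677; cell vol = 1.54² × mean(4 corners)
unit = 1.54² × 1.677 / (4×255) = 0.00389919 mm³ per gray-sum
row 0: Σ corner-gray over 9 cells = 4752  → 18.5289
row 1: Σ corner-gray over 9 cells = 4165  → 16.2401
row 2: Σ corner-gray over 9 cells = 4315  → 16.8250
row 3: Σ corner-gray over 9 cells = 3994  → 15.5734
row 4: Σ corner-gray over 9 cells = 4100  → 15.9867
row 5: Σ corner-gray over 9 cells = 4951  → 19.3049
Σ rows: total corner-gray = 26277  → 102.4590 mm³


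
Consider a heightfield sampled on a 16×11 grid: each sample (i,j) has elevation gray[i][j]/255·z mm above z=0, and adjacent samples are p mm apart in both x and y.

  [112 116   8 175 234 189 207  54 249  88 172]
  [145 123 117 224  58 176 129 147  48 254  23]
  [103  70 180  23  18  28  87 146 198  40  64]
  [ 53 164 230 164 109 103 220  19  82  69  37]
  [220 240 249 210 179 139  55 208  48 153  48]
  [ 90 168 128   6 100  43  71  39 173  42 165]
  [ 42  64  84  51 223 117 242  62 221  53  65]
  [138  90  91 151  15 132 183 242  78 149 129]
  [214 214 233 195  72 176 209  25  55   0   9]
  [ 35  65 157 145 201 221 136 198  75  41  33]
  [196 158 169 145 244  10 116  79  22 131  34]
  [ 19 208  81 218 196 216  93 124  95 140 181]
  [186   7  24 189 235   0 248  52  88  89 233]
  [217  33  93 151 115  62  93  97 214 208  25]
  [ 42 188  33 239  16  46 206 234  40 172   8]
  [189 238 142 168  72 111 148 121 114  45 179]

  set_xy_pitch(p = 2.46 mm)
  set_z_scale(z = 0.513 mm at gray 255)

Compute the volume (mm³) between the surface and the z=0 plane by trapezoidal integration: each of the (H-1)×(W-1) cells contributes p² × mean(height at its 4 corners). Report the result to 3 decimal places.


height_mm = gray/255 × 0.513; cell vol = 2.46² × mean(4 corners)
unit = 2.46² × 0.513 / (4×255) = 0.0030436 mm³ per gray-sum
row 0: Σ corner-gray over 10 cells = 5644  → 17.1781
row 1: Σ corner-gray over 10 cells = 4467  → 13.5958
row 2: Σ corner-gray over 10 cells = 4157  → 12.6522
row 3: Σ corner-gray over 10 cells = 5640  → 17.1659
row 4: Σ corner-gray over 10 cells = 5025  → 15.2941
row 5: Σ corner-gray over 10 cells = 4136  → 12.5883
row 6: Σ corner-gray over 10 cells = 4870  → 14.8223
row 7: Σ corner-gray over 10 cells = 5110  → 15.5528
row 8: Σ corner-gray over 10 cells = 5127  → 15.6045
row 9: Σ corner-gray over 10 cells = 4924  → 14.9867
row 10: Σ corner-gray over 10 cells = 5320  → 16.1919
row 11: Σ corner-gray over 10 cells = 5225  → 15.9028
row 12: Σ corner-gray over 10 cells = 4657  → 14.1740
row 13: Σ corner-gray over 10 cells = 4772  → 14.5241
row 14: Σ corner-gray over 10 cells = 5084  → 15.4737
Σ rows: total corner-gray = 74158  → 225.7072 mm³

225.707


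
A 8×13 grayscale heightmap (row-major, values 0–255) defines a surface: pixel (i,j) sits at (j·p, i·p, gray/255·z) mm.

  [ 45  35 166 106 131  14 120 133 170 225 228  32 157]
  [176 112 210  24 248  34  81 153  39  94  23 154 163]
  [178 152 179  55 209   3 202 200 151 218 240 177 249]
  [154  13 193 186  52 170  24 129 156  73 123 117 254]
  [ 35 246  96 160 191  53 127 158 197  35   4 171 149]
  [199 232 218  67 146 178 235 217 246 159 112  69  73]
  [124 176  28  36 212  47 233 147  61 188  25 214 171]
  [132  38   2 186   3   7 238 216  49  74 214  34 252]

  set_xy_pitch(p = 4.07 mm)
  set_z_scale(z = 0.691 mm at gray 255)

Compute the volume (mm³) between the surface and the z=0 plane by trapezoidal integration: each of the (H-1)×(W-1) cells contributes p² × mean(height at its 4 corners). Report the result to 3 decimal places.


502.629

height_mm = gray/255 × 0.691; cell vol = 4.07² × mean(4 corners)
unit = 4.07² × 0.691 / (4×255) = 0.0112219 mm³ per gray-sum
row 0: Σ corner-gray over 12 cells = 5605  → 62.8988
row 1: Σ corner-gray over 12 cells = 6682  → 74.9848
row 2: Σ corner-gray over 12 cells = 6879  → 77.1955
row 3: Σ corner-gray over 12 cells = 5940  → 66.6581
row 4: Σ corner-gray over 12 cells = 7090  → 79.5633
row 5: Σ corner-gray over 12 cells = 7059  → 79.2154
row 6: Σ corner-gray over 12 cells = 5535  → 62.1133
Σ rows: total corner-gray = 44790  → 502.6292 mm³


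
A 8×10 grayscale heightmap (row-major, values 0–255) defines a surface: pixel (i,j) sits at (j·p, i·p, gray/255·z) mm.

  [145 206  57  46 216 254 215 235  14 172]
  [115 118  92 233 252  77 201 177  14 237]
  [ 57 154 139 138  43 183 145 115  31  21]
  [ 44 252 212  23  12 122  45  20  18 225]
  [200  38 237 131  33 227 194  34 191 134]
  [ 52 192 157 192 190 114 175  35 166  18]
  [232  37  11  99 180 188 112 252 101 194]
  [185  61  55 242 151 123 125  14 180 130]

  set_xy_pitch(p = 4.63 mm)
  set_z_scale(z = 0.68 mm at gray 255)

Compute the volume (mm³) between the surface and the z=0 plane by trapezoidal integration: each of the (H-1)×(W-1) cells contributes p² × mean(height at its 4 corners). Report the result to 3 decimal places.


464.266

height_mm = gray/255 × 0.68; cell vol = 4.63² × mean(4 corners)
unit = 4.63² × 0.68 / (4×255) = 0.0142913 mm³ per gray-sum
row 0: Σ corner-gray over 9 cells = 5483  → 78.3590
row 1: Σ corner-gray over 9 cells = 4654  → 66.5116
row 2: Σ corner-gray over 9 cells = 3651  → 52.1774
row 3: Σ corner-gray over 9 cells = 4181  → 59.7518
row 4: Σ corner-gray over 9 cells = 5016  → 71.6850
row 5: Σ corner-gray over 9 cells = 4898  → 69.9986
row 6: Σ corner-gray over 9 cells = 4603  → 65.7827
Σ rows: total corner-gray = 32486  → 464.2661 mm³
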